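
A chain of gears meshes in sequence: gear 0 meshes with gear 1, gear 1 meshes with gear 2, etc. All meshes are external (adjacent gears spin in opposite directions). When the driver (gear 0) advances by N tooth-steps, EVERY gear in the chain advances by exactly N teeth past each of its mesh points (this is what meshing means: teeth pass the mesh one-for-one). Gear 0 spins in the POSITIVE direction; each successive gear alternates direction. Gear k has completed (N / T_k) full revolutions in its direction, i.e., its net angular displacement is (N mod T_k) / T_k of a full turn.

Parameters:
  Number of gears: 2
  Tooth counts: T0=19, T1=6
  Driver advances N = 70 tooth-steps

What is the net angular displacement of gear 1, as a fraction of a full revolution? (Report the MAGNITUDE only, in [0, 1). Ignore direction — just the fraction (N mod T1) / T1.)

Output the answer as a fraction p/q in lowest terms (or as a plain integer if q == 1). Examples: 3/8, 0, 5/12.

Chain of 2 gears, tooth counts: [19, 6]
  gear 0: T0=19, direction=positive, advance = 70 mod 19 = 13 teeth = 13/19 turn
  gear 1: T1=6, direction=negative, advance = 70 mod 6 = 4 teeth = 4/6 turn
Gear 1: 70 mod 6 = 4
Fraction = 4 / 6 = 2/3 (gcd(4,6)=2) = 2/3

Answer: 2/3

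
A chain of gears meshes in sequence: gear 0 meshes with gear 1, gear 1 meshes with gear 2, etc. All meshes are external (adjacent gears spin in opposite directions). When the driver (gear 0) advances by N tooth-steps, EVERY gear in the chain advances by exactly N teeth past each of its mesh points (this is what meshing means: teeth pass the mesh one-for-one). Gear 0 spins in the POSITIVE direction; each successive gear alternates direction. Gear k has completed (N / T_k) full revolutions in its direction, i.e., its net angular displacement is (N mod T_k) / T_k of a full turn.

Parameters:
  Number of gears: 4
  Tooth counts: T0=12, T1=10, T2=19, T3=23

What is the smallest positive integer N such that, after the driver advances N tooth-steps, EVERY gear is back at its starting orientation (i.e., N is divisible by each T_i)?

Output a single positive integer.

Gear k returns to start when N is a multiple of T_k.
All gears at start simultaneously when N is a common multiple of [12, 10, 19, 23]; the smallest such N is lcm(12, 10, 19, 23).
Start: lcm = T0 = 12
Fold in T1=10: gcd(12, 10) = 2; lcm(12, 10) = 12 * 10 / 2 = 120 / 2 = 60
Fold in T2=19: gcd(60, 19) = 1; lcm(60, 19) = 60 * 19 / 1 = 1140 / 1 = 1140
Fold in T3=23: gcd(1140, 23) = 1; lcm(1140, 23) = 1140 * 23 / 1 = 26220 / 1 = 26220
Full cycle length = 26220

Answer: 26220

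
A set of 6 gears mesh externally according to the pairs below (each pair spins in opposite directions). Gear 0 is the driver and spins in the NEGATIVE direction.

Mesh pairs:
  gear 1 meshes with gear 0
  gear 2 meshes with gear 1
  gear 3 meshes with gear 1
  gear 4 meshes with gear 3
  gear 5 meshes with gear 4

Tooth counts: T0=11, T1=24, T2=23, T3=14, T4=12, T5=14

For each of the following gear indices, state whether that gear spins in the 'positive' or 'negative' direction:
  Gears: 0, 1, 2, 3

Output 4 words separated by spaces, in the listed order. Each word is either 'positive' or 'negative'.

Answer: negative positive negative negative

Derivation:
Gear 0 (driver): negative (depth 0)
  gear 1: meshes with gear 0 -> depth 1 -> positive (opposite of gear 0)
  gear 2: meshes with gear 1 -> depth 2 -> negative (opposite of gear 1)
  gear 3: meshes with gear 1 -> depth 2 -> negative (opposite of gear 1)
  gear 4: meshes with gear 3 -> depth 3 -> positive (opposite of gear 3)
  gear 5: meshes with gear 4 -> depth 4 -> negative (opposite of gear 4)
Queried indices 0, 1, 2, 3 -> negative, positive, negative, negative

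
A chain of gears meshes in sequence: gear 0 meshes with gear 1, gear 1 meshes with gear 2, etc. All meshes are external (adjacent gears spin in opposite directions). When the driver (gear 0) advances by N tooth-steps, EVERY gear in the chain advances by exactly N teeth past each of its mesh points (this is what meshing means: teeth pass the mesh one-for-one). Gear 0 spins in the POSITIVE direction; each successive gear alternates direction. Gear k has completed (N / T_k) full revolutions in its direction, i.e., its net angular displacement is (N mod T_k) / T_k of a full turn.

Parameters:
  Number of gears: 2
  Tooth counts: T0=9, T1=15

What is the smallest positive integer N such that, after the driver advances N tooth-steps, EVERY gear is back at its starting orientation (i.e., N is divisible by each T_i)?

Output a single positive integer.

Gear k returns to start when N is a multiple of T_k.
All gears at start simultaneously when N is a common multiple of [9, 15]; the smallest such N is lcm(9, 15).
Start: lcm = T0 = 9
Fold in T1=15: gcd(9, 15) = 3; lcm(9, 15) = 9 * 15 / 3 = 135 / 3 = 45
Full cycle length = 45

Answer: 45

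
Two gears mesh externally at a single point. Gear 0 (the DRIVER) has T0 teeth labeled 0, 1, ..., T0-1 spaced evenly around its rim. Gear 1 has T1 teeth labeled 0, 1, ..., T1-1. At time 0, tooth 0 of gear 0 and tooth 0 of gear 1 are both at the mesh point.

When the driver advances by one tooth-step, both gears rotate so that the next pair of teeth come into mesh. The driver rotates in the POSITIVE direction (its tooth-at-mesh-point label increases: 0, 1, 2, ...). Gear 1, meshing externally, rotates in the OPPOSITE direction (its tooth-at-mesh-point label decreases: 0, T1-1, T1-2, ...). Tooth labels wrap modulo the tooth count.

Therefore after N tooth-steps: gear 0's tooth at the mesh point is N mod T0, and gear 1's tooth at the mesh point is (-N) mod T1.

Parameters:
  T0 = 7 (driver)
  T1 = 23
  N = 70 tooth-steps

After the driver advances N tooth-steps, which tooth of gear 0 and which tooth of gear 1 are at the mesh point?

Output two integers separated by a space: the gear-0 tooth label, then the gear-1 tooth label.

Answer: 0 22

Derivation:
Gear 0 (driver, T0=7): tooth at mesh = N mod T0
  70 = 10 * 7 + 0, so 70 mod 7 = 0
  gear 0 tooth = 0
Gear 1 (driven, T1=23): tooth at mesh = (-N) mod T1
  70 = 3 * 23 + 1, so 70 mod 23 = 1
  (-70) mod 23 = (-1) mod 23 = 23 - 1 = 22
Mesh after 70 steps: gear-0 tooth 0 meets gear-1 tooth 22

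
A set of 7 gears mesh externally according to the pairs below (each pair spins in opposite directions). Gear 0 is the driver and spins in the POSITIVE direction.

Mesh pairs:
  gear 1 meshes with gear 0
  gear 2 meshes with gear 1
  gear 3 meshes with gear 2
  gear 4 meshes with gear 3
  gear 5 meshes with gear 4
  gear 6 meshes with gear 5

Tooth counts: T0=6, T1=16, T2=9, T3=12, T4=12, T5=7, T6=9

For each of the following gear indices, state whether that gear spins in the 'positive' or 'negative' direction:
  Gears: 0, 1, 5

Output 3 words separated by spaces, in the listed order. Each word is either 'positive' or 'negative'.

Gear 0 (driver): positive (depth 0)
  gear 1: meshes with gear 0 -> depth 1 -> negative (opposite of gear 0)
  gear 2: meshes with gear 1 -> depth 2 -> positive (opposite of gear 1)
  gear 3: meshes with gear 2 -> depth 3 -> negative (opposite of gear 2)
  gear 4: meshes with gear 3 -> depth 4 -> positive (opposite of gear 3)
  gear 5: meshes with gear 4 -> depth 5 -> negative (opposite of gear 4)
  gear 6: meshes with gear 5 -> depth 6 -> positive (opposite of gear 5)
Queried indices 0, 1, 5 -> positive, negative, negative

Answer: positive negative negative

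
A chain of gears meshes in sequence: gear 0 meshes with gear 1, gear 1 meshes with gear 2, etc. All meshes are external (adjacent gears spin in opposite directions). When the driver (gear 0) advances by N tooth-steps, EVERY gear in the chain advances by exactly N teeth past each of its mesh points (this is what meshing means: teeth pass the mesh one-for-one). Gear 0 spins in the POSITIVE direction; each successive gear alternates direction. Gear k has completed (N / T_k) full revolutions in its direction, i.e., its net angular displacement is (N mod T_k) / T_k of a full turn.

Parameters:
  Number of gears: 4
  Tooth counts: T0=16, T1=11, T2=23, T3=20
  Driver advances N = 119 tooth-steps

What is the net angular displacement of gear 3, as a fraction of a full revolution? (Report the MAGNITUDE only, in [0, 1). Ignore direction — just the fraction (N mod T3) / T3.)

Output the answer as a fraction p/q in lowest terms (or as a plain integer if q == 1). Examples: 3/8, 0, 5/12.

Answer: 19/20

Derivation:
Chain of 4 gears, tooth counts: [16, 11, 23, 20]
  gear 0: T0=16, direction=positive, advance = 119 mod 16 = 7 teeth = 7/16 turn
  gear 1: T1=11, direction=negative, advance = 119 mod 11 = 9 teeth = 9/11 turn
  gear 2: T2=23, direction=positive, advance = 119 mod 23 = 4 teeth = 4/23 turn
  gear 3: T3=20, direction=negative, advance = 119 mod 20 = 19 teeth = 19/20 turn
Gear 3: 119 mod 20 = 19
Fraction = 19 / 20 = 19/20 (gcd(19,20)=1) = 19/20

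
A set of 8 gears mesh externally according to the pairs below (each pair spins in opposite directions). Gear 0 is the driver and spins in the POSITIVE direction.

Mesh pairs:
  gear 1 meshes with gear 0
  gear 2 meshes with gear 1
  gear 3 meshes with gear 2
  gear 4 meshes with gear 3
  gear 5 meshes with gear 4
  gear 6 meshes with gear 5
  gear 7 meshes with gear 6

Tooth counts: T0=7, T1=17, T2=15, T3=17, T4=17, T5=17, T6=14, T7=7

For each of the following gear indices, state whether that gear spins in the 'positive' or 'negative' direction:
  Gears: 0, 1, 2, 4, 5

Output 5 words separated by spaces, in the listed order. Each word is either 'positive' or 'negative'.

Answer: positive negative positive positive negative

Derivation:
Gear 0 (driver): positive (depth 0)
  gear 1: meshes with gear 0 -> depth 1 -> negative (opposite of gear 0)
  gear 2: meshes with gear 1 -> depth 2 -> positive (opposite of gear 1)
  gear 3: meshes with gear 2 -> depth 3 -> negative (opposite of gear 2)
  gear 4: meshes with gear 3 -> depth 4 -> positive (opposite of gear 3)
  gear 5: meshes with gear 4 -> depth 5 -> negative (opposite of gear 4)
  gear 6: meshes with gear 5 -> depth 6 -> positive (opposite of gear 5)
  gear 7: meshes with gear 6 -> depth 7 -> negative (opposite of gear 6)
Queried indices 0, 1, 2, 4, 5 -> positive, negative, positive, positive, negative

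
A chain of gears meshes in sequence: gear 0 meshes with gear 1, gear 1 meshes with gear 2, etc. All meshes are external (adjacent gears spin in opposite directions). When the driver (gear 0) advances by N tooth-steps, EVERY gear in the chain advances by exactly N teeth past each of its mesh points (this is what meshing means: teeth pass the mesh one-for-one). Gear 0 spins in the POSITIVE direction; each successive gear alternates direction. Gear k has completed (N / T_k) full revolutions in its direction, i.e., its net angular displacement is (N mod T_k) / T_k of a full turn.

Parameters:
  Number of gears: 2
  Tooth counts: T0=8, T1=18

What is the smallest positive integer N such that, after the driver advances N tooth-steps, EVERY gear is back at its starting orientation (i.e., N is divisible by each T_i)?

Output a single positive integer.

Answer: 72

Derivation:
Gear k returns to start when N is a multiple of T_k.
All gears at start simultaneously when N is a common multiple of [8, 18]; the smallest such N is lcm(8, 18).
Start: lcm = T0 = 8
Fold in T1=18: gcd(8, 18) = 2; lcm(8, 18) = 8 * 18 / 2 = 144 / 2 = 72
Full cycle length = 72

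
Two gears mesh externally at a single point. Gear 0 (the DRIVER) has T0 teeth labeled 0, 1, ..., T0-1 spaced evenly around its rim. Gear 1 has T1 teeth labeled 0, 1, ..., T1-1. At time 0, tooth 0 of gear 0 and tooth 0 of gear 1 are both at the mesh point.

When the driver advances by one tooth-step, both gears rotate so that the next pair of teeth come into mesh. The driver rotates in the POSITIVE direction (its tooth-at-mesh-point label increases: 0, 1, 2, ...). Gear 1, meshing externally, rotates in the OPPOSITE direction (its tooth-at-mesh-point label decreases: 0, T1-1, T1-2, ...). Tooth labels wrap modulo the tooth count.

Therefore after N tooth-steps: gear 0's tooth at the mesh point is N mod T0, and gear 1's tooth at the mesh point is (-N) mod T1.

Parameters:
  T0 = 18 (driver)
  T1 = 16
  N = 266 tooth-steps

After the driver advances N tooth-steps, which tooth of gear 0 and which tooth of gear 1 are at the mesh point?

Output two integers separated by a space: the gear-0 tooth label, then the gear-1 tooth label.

Answer: 14 6

Derivation:
Gear 0 (driver, T0=18): tooth at mesh = N mod T0
  266 = 14 * 18 + 14, so 266 mod 18 = 14
  gear 0 tooth = 14
Gear 1 (driven, T1=16): tooth at mesh = (-N) mod T1
  266 = 16 * 16 + 10, so 266 mod 16 = 10
  (-266) mod 16 = (-10) mod 16 = 16 - 10 = 6
Mesh after 266 steps: gear-0 tooth 14 meets gear-1 tooth 6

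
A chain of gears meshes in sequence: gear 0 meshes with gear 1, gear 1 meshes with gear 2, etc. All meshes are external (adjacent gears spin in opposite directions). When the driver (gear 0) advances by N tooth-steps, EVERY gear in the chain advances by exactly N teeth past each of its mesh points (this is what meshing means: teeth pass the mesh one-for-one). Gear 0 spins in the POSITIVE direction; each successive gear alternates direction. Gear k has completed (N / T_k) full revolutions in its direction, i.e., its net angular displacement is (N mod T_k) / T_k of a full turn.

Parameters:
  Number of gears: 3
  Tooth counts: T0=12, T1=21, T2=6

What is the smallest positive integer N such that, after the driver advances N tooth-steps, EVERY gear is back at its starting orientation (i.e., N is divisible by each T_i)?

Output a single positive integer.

Answer: 84

Derivation:
Gear k returns to start when N is a multiple of T_k.
All gears at start simultaneously when N is a common multiple of [12, 21, 6]; the smallest such N is lcm(12, 21, 6).
Start: lcm = T0 = 12
Fold in T1=21: gcd(12, 21) = 3; lcm(12, 21) = 12 * 21 / 3 = 252 / 3 = 84
Fold in T2=6: gcd(84, 6) = 6; lcm(84, 6) = 84 * 6 / 6 = 504 / 6 = 84
Full cycle length = 84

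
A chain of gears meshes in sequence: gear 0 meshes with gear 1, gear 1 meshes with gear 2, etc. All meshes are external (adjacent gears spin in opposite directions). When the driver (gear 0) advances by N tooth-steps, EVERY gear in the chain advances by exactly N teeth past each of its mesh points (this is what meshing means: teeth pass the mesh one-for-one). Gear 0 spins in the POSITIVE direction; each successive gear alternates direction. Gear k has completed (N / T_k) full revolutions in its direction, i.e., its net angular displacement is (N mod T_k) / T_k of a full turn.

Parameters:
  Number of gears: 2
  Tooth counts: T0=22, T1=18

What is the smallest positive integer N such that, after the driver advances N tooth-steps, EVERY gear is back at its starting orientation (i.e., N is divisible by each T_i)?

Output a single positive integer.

Gear k returns to start when N is a multiple of T_k.
All gears at start simultaneously when N is a common multiple of [22, 18]; the smallest such N is lcm(22, 18).
Start: lcm = T0 = 22
Fold in T1=18: gcd(22, 18) = 2; lcm(22, 18) = 22 * 18 / 2 = 396 / 2 = 198
Full cycle length = 198

Answer: 198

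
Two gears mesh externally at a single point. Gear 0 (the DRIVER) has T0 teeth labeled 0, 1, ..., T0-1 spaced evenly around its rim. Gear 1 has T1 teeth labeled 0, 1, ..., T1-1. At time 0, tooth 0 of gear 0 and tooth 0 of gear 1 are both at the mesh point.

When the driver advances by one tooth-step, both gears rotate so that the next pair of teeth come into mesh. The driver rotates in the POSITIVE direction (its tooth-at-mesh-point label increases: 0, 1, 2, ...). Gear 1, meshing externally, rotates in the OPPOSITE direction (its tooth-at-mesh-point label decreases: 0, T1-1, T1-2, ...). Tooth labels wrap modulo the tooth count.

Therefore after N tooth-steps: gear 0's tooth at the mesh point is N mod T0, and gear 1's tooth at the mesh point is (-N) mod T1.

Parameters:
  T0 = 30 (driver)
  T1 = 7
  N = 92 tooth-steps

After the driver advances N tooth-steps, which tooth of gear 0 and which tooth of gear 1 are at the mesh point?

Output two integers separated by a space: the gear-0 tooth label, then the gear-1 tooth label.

Gear 0 (driver, T0=30): tooth at mesh = N mod T0
  92 = 3 * 30 + 2, so 92 mod 30 = 2
  gear 0 tooth = 2
Gear 1 (driven, T1=7): tooth at mesh = (-N) mod T1
  92 = 13 * 7 + 1, so 92 mod 7 = 1
  (-92) mod 7 = (-1) mod 7 = 7 - 1 = 6
Mesh after 92 steps: gear-0 tooth 2 meets gear-1 tooth 6

Answer: 2 6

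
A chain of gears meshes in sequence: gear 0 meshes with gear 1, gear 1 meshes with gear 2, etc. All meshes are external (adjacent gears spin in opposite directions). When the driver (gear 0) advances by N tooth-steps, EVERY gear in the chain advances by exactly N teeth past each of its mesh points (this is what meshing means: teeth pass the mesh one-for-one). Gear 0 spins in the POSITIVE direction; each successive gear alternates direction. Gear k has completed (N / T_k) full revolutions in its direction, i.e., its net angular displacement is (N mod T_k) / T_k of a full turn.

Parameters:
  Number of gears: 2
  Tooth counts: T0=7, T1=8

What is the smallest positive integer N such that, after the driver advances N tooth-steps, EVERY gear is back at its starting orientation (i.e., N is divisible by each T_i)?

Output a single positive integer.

Answer: 56

Derivation:
Gear k returns to start when N is a multiple of T_k.
All gears at start simultaneously when N is a common multiple of [7, 8]; the smallest such N is lcm(7, 8).
Start: lcm = T0 = 7
Fold in T1=8: gcd(7, 8) = 1; lcm(7, 8) = 7 * 8 / 1 = 56 / 1 = 56
Full cycle length = 56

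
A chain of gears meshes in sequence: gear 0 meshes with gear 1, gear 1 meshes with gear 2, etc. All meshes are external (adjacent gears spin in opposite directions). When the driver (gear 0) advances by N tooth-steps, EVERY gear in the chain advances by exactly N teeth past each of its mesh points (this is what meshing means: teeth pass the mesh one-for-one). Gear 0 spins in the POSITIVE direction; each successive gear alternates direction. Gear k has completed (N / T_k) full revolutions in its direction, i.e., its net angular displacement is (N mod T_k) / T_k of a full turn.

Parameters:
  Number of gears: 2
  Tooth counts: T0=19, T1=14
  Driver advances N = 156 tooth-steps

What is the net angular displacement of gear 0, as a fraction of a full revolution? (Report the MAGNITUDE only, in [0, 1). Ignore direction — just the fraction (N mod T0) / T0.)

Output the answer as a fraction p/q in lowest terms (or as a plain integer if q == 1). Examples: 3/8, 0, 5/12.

Answer: 4/19

Derivation:
Chain of 2 gears, tooth counts: [19, 14]
  gear 0: T0=19, direction=positive, advance = 156 mod 19 = 4 teeth = 4/19 turn
  gear 1: T1=14, direction=negative, advance = 156 mod 14 = 2 teeth = 2/14 turn
Gear 0: 156 mod 19 = 4
Fraction = 4 / 19 = 4/19 (gcd(4,19)=1) = 4/19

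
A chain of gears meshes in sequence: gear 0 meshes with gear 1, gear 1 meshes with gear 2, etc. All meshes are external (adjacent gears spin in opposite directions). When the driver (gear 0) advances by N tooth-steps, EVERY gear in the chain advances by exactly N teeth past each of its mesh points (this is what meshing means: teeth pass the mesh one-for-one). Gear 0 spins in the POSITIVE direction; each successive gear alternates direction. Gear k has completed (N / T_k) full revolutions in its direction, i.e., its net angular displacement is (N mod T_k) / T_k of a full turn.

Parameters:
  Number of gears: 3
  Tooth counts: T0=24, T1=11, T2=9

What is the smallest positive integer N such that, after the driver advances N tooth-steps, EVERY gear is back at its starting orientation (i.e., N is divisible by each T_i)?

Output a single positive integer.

Answer: 792

Derivation:
Gear k returns to start when N is a multiple of T_k.
All gears at start simultaneously when N is a common multiple of [24, 11, 9]; the smallest such N is lcm(24, 11, 9).
Start: lcm = T0 = 24
Fold in T1=11: gcd(24, 11) = 1; lcm(24, 11) = 24 * 11 / 1 = 264 / 1 = 264
Fold in T2=9: gcd(264, 9) = 3; lcm(264, 9) = 264 * 9 / 3 = 2376 / 3 = 792
Full cycle length = 792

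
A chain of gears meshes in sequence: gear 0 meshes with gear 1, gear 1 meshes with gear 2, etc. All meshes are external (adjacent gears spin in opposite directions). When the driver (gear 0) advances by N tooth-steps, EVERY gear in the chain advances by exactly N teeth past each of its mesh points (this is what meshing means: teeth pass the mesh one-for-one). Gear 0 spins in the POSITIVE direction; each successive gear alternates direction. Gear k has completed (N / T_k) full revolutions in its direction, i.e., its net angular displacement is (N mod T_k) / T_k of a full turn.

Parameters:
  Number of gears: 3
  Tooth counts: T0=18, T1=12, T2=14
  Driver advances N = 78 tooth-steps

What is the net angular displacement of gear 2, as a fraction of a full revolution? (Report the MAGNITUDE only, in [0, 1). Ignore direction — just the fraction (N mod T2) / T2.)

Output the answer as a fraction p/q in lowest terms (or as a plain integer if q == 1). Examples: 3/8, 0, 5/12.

Chain of 3 gears, tooth counts: [18, 12, 14]
  gear 0: T0=18, direction=positive, advance = 78 mod 18 = 6 teeth = 6/18 turn
  gear 1: T1=12, direction=negative, advance = 78 mod 12 = 6 teeth = 6/12 turn
  gear 2: T2=14, direction=positive, advance = 78 mod 14 = 8 teeth = 8/14 turn
Gear 2: 78 mod 14 = 8
Fraction = 8 / 14 = 4/7 (gcd(8,14)=2) = 4/7

Answer: 4/7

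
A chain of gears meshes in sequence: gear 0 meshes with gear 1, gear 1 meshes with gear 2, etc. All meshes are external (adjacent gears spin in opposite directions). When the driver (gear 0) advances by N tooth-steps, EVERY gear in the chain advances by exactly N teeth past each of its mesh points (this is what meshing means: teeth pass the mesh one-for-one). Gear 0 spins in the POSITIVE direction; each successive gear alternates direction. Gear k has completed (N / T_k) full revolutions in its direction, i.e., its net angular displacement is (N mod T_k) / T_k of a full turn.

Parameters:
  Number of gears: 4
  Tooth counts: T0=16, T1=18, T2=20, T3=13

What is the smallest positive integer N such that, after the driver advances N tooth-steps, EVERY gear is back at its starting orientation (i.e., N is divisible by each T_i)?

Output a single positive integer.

Answer: 9360

Derivation:
Gear k returns to start when N is a multiple of T_k.
All gears at start simultaneously when N is a common multiple of [16, 18, 20, 13]; the smallest such N is lcm(16, 18, 20, 13).
Start: lcm = T0 = 16
Fold in T1=18: gcd(16, 18) = 2; lcm(16, 18) = 16 * 18 / 2 = 288 / 2 = 144
Fold in T2=20: gcd(144, 20) = 4; lcm(144, 20) = 144 * 20 / 4 = 2880 / 4 = 720
Fold in T3=13: gcd(720, 13) = 1; lcm(720, 13) = 720 * 13 / 1 = 9360 / 1 = 9360
Full cycle length = 9360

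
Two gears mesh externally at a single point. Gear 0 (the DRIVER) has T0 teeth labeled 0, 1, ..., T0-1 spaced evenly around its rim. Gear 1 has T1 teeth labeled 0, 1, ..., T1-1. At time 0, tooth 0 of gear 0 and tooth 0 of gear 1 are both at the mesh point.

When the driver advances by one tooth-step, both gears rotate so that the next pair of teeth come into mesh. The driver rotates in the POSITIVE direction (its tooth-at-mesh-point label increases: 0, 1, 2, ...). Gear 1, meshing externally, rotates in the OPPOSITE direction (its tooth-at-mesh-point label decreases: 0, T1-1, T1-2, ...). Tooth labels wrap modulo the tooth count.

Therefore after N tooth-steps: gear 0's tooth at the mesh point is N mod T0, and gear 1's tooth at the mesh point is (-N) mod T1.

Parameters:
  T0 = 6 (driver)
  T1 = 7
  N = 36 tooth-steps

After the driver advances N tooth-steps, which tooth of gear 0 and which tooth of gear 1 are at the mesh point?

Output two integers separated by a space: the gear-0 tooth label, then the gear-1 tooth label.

Gear 0 (driver, T0=6): tooth at mesh = N mod T0
  36 = 6 * 6 + 0, so 36 mod 6 = 0
  gear 0 tooth = 0
Gear 1 (driven, T1=7): tooth at mesh = (-N) mod T1
  36 = 5 * 7 + 1, so 36 mod 7 = 1
  (-36) mod 7 = (-1) mod 7 = 7 - 1 = 6
Mesh after 36 steps: gear-0 tooth 0 meets gear-1 tooth 6

Answer: 0 6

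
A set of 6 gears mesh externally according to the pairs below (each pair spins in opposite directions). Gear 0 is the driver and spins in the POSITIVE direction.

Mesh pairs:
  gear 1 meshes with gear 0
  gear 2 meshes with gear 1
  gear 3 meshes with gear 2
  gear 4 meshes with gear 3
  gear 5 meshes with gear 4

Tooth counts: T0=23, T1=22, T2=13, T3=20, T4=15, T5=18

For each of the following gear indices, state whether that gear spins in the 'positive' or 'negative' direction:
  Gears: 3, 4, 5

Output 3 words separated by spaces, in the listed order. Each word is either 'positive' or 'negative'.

Answer: negative positive negative

Derivation:
Gear 0 (driver): positive (depth 0)
  gear 1: meshes with gear 0 -> depth 1 -> negative (opposite of gear 0)
  gear 2: meshes with gear 1 -> depth 2 -> positive (opposite of gear 1)
  gear 3: meshes with gear 2 -> depth 3 -> negative (opposite of gear 2)
  gear 4: meshes with gear 3 -> depth 4 -> positive (opposite of gear 3)
  gear 5: meshes with gear 4 -> depth 5 -> negative (opposite of gear 4)
Queried indices 3, 4, 5 -> negative, positive, negative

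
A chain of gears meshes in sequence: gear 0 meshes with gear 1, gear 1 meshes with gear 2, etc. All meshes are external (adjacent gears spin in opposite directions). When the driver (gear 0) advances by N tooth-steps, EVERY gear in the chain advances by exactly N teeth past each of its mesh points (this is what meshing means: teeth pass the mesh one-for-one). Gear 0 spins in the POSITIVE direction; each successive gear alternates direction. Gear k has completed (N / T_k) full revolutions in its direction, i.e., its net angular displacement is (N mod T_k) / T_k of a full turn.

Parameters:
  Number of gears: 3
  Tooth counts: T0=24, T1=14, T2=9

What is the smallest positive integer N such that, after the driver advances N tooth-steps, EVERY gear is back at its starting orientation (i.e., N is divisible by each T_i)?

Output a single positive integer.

Gear k returns to start when N is a multiple of T_k.
All gears at start simultaneously when N is a common multiple of [24, 14, 9]; the smallest such N is lcm(24, 14, 9).
Start: lcm = T0 = 24
Fold in T1=14: gcd(24, 14) = 2; lcm(24, 14) = 24 * 14 / 2 = 336 / 2 = 168
Fold in T2=9: gcd(168, 9) = 3; lcm(168, 9) = 168 * 9 / 3 = 1512 / 3 = 504
Full cycle length = 504

Answer: 504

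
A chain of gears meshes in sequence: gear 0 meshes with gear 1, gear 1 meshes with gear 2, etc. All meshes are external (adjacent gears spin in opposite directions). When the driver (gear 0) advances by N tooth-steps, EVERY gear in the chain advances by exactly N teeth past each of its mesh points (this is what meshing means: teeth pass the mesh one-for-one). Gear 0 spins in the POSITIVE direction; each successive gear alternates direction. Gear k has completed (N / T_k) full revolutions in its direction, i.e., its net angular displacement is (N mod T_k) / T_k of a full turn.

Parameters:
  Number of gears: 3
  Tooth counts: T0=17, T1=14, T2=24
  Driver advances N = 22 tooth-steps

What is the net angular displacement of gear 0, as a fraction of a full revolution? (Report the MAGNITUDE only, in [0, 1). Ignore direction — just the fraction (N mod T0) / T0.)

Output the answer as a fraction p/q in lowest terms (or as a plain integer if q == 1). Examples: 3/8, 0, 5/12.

Answer: 5/17

Derivation:
Chain of 3 gears, tooth counts: [17, 14, 24]
  gear 0: T0=17, direction=positive, advance = 22 mod 17 = 5 teeth = 5/17 turn
  gear 1: T1=14, direction=negative, advance = 22 mod 14 = 8 teeth = 8/14 turn
  gear 2: T2=24, direction=positive, advance = 22 mod 24 = 22 teeth = 22/24 turn
Gear 0: 22 mod 17 = 5
Fraction = 5 / 17 = 5/17 (gcd(5,17)=1) = 5/17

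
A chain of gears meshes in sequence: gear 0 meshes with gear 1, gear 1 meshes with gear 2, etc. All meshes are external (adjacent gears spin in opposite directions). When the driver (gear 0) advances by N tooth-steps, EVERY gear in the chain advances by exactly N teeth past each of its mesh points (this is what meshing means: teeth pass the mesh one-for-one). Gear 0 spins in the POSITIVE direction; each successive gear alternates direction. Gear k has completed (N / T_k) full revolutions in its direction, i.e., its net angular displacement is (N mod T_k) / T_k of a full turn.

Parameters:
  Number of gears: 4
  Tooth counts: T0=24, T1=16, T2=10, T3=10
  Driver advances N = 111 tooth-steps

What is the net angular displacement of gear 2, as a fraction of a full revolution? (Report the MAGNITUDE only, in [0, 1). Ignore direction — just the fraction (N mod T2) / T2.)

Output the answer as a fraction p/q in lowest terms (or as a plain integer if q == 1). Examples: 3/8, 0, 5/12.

Chain of 4 gears, tooth counts: [24, 16, 10, 10]
  gear 0: T0=24, direction=positive, advance = 111 mod 24 = 15 teeth = 15/24 turn
  gear 1: T1=16, direction=negative, advance = 111 mod 16 = 15 teeth = 15/16 turn
  gear 2: T2=10, direction=positive, advance = 111 mod 10 = 1 teeth = 1/10 turn
  gear 3: T3=10, direction=negative, advance = 111 mod 10 = 1 teeth = 1/10 turn
Gear 2: 111 mod 10 = 1
Fraction = 1 / 10 = 1/10 (gcd(1,10)=1) = 1/10

Answer: 1/10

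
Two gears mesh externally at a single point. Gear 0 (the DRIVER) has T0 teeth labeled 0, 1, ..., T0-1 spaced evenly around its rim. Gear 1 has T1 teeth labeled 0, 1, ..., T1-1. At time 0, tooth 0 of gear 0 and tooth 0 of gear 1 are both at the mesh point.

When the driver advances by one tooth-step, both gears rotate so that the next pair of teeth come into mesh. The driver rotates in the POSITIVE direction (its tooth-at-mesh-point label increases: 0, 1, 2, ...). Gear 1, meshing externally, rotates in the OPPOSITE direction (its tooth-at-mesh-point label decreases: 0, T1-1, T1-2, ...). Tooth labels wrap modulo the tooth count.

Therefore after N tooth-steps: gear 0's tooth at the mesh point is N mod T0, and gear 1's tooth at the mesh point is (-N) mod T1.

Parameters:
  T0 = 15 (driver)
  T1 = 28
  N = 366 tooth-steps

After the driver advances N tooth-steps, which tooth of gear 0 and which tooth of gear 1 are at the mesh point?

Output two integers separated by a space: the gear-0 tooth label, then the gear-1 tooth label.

Answer: 6 26

Derivation:
Gear 0 (driver, T0=15): tooth at mesh = N mod T0
  366 = 24 * 15 + 6, so 366 mod 15 = 6
  gear 0 tooth = 6
Gear 1 (driven, T1=28): tooth at mesh = (-N) mod T1
  366 = 13 * 28 + 2, so 366 mod 28 = 2
  (-366) mod 28 = (-2) mod 28 = 28 - 2 = 26
Mesh after 366 steps: gear-0 tooth 6 meets gear-1 tooth 26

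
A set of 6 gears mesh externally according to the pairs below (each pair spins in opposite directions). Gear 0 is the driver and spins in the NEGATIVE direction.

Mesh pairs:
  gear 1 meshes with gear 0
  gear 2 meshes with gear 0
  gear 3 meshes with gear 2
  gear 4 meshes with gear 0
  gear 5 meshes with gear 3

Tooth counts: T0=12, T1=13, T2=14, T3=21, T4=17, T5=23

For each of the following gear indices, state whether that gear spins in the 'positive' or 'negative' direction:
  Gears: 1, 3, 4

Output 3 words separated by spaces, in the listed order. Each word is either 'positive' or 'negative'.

Answer: positive negative positive

Derivation:
Gear 0 (driver): negative (depth 0)
  gear 1: meshes with gear 0 -> depth 1 -> positive (opposite of gear 0)
  gear 2: meshes with gear 0 -> depth 1 -> positive (opposite of gear 0)
  gear 3: meshes with gear 2 -> depth 2 -> negative (opposite of gear 2)
  gear 4: meshes with gear 0 -> depth 1 -> positive (opposite of gear 0)
  gear 5: meshes with gear 3 -> depth 3 -> positive (opposite of gear 3)
Queried indices 1, 3, 4 -> positive, negative, positive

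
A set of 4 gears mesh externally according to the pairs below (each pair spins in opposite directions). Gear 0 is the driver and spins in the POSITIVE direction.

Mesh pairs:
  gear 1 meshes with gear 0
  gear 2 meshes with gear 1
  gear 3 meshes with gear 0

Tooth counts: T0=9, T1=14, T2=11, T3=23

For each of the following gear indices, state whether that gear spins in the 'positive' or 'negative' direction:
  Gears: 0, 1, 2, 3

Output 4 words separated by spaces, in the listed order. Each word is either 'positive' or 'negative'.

Gear 0 (driver): positive (depth 0)
  gear 1: meshes with gear 0 -> depth 1 -> negative (opposite of gear 0)
  gear 2: meshes with gear 1 -> depth 2 -> positive (opposite of gear 1)
  gear 3: meshes with gear 0 -> depth 1 -> negative (opposite of gear 0)
Queried indices 0, 1, 2, 3 -> positive, negative, positive, negative

Answer: positive negative positive negative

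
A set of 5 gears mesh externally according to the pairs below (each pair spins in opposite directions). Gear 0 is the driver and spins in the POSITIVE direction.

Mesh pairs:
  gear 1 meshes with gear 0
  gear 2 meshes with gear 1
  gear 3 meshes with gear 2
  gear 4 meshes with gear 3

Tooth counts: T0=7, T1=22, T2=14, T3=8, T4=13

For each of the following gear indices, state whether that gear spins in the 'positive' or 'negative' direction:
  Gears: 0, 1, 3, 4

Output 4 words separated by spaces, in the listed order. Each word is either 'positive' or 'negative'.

Answer: positive negative negative positive

Derivation:
Gear 0 (driver): positive (depth 0)
  gear 1: meshes with gear 0 -> depth 1 -> negative (opposite of gear 0)
  gear 2: meshes with gear 1 -> depth 2 -> positive (opposite of gear 1)
  gear 3: meshes with gear 2 -> depth 3 -> negative (opposite of gear 2)
  gear 4: meshes with gear 3 -> depth 4 -> positive (opposite of gear 3)
Queried indices 0, 1, 3, 4 -> positive, negative, negative, positive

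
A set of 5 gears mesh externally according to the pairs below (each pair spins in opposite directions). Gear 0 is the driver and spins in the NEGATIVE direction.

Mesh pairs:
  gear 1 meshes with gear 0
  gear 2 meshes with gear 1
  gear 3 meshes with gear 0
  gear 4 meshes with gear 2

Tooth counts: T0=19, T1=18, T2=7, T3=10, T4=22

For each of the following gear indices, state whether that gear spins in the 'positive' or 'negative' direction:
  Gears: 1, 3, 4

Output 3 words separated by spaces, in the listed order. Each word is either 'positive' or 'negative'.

Gear 0 (driver): negative (depth 0)
  gear 1: meshes with gear 0 -> depth 1 -> positive (opposite of gear 0)
  gear 2: meshes with gear 1 -> depth 2 -> negative (opposite of gear 1)
  gear 3: meshes with gear 0 -> depth 1 -> positive (opposite of gear 0)
  gear 4: meshes with gear 2 -> depth 3 -> positive (opposite of gear 2)
Queried indices 1, 3, 4 -> positive, positive, positive

Answer: positive positive positive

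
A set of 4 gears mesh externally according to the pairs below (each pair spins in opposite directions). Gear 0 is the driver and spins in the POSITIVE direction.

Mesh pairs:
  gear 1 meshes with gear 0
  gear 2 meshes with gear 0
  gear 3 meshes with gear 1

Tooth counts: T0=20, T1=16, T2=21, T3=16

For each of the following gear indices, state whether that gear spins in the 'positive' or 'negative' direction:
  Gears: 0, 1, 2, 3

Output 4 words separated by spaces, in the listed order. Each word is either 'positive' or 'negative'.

Gear 0 (driver): positive (depth 0)
  gear 1: meshes with gear 0 -> depth 1 -> negative (opposite of gear 0)
  gear 2: meshes with gear 0 -> depth 1 -> negative (opposite of gear 0)
  gear 3: meshes with gear 1 -> depth 2 -> positive (opposite of gear 1)
Queried indices 0, 1, 2, 3 -> positive, negative, negative, positive

Answer: positive negative negative positive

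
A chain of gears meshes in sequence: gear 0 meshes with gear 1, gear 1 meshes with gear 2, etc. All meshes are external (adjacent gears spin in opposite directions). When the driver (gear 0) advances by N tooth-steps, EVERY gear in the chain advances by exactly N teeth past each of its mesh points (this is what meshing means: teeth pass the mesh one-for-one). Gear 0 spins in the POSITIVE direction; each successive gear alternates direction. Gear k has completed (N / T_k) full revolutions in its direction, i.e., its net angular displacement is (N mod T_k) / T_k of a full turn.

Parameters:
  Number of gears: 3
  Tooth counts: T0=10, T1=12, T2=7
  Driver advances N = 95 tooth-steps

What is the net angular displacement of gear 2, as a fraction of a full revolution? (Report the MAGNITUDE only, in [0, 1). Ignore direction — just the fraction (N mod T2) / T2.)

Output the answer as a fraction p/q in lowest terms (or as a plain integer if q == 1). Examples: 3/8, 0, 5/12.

Chain of 3 gears, tooth counts: [10, 12, 7]
  gear 0: T0=10, direction=positive, advance = 95 mod 10 = 5 teeth = 5/10 turn
  gear 1: T1=12, direction=negative, advance = 95 mod 12 = 11 teeth = 11/12 turn
  gear 2: T2=7, direction=positive, advance = 95 mod 7 = 4 teeth = 4/7 turn
Gear 2: 95 mod 7 = 4
Fraction = 4 / 7 = 4/7 (gcd(4,7)=1) = 4/7

Answer: 4/7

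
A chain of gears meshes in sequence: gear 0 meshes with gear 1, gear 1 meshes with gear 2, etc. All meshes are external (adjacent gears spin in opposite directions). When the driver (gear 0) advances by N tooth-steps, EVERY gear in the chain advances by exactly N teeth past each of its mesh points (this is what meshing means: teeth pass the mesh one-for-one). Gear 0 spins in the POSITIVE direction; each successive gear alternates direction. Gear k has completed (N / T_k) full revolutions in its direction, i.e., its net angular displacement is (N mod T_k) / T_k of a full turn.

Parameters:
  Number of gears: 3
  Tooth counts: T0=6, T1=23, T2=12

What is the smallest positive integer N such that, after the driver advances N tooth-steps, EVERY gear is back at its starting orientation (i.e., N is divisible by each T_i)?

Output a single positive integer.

Answer: 276

Derivation:
Gear k returns to start when N is a multiple of T_k.
All gears at start simultaneously when N is a common multiple of [6, 23, 12]; the smallest such N is lcm(6, 23, 12).
Start: lcm = T0 = 6
Fold in T1=23: gcd(6, 23) = 1; lcm(6, 23) = 6 * 23 / 1 = 138 / 1 = 138
Fold in T2=12: gcd(138, 12) = 6; lcm(138, 12) = 138 * 12 / 6 = 1656 / 6 = 276
Full cycle length = 276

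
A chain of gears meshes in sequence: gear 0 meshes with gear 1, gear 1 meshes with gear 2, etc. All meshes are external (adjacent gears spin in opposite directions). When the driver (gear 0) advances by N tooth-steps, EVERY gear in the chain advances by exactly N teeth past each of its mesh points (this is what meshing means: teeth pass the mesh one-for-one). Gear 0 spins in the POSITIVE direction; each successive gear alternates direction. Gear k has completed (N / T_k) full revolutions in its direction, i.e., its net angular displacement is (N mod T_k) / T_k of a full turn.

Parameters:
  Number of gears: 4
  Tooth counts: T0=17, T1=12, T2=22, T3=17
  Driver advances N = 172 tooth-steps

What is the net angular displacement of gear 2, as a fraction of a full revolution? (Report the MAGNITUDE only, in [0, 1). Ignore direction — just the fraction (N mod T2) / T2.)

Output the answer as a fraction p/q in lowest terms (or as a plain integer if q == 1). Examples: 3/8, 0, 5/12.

Answer: 9/11

Derivation:
Chain of 4 gears, tooth counts: [17, 12, 22, 17]
  gear 0: T0=17, direction=positive, advance = 172 mod 17 = 2 teeth = 2/17 turn
  gear 1: T1=12, direction=negative, advance = 172 mod 12 = 4 teeth = 4/12 turn
  gear 2: T2=22, direction=positive, advance = 172 mod 22 = 18 teeth = 18/22 turn
  gear 3: T3=17, direction=negative, advance = 172 mod 17 = 2 teeth = 2/17 turn
Gear 2: 172 mod 22 = 18
Fraction = 18 / 22 = 9/11 (gcd(18,22)=2) = 9/11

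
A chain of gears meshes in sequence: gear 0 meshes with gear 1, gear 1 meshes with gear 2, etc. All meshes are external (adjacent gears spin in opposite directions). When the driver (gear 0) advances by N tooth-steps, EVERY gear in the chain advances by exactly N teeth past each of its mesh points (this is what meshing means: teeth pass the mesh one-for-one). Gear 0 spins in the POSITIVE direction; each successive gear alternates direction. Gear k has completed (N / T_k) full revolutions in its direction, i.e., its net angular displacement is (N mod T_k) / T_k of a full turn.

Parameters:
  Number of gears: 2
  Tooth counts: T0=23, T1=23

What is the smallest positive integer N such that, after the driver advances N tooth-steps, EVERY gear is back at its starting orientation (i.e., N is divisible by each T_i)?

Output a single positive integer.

Gear k returns to start when N is a multiple of T_k.
All gears at start simultaneously when N is a common multiple of [23, 23]; the smallest such N is lcm(23, 23).
Start: lcm = T0 = 23
Fold in T1=23: gcd(23, 23) = 23; lcm(23, 23) = 23 * 23 / 23 = 529 / 23 = 23
Full cycle length = 23

Answer: 23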